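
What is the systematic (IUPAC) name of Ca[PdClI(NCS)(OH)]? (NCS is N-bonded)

calcium chlorohydroxoiodoisothiocyanatopalladate(II)

The 1 calcium counter-ion carries a total charge of +2, so each complex ion is 2−.
Ligand charges: 1×isothiocyanato (-1 each), 1×chloro (-1 each), 1×hydroxo (-1 each), 1×iodo (-1 each); total -4. So Pd + (-4) = 2−, giving Pd = +2.
Ligands are named alphabetically: chloro before hydroxo before iodo before isothiocyanato.
The complex ion is anionic, so palladium takes the -ate form palladate(II).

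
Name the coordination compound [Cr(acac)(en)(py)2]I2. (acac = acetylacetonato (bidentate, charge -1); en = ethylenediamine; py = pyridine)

The 2 iodide counter-ions carry a total charge of -2, so each complex ion is 2+.
Ligand charges: 1×acetylacetonato (-1 each), 1×ethylenediamine (neutral), 2×pyridine (neutral); total -1. So Cr + (-1) = 2+, giving Cr = +3.
Ligands are named alphabetically: acetylacetonato before ethylenediamine before pyridine.

(acetylacetonato)(ethylenediamine)bis(pyridine)chromium(III) iodide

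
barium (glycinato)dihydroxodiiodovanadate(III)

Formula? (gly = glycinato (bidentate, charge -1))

Ligands: 1 glycinato (gly, -1), 2 iodo (I, -1), 2 hydroxo (OH, -1). Ligand charge sum = -5.
With V in oxidation state +3, the complex ion is [V...]^2−.
Charge balance with barium (+2) requires 1 complex ion per 1 barium.

Ba[V(gly)I2(OH)2]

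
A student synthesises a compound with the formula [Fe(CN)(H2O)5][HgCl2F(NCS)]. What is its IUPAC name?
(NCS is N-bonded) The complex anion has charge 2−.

Both ions are complex: the cation is named first with the plain metal name, the anion second with the -ate form; each ion's ligands are alphabetised independently.
The complex anion is given as 2−; its ligand charges sum to -4, so Hg = +2.
A 1:1 salt means the cation carries the equal and opposite charge, 2+.
Cation: ligand charges sum to -1; for the ion to be 2+, Fe = +3.

pentaaquacyanoiron(III) dichlorofluoroisothiocyanatomercurate(II)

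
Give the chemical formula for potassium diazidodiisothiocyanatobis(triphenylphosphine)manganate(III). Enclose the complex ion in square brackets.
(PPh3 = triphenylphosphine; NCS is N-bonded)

K[Mn(N3)2(NCS)2(PPh3)2]

Ligands: 2 triphenylphosphine (PPh3, neutral), 2 azido (N3, -1), 2 isothiocyanato (NCS, -1). Ligand charge sum = -4.
With Mn in oxidation state +3, the complex ion is [Mn...]^1−.
Charge balance with potassium (+1) requires 1 complex ion per 1 potassium.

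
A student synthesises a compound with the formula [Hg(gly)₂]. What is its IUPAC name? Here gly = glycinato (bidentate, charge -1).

bis(glycinato)mercury(II)

There is no counter-ion, so the complex is neutral overall.
Ligand charges: 2×glycinato (-1 each); total -2. So Hg + (-2) = 0, giving Hg = +2.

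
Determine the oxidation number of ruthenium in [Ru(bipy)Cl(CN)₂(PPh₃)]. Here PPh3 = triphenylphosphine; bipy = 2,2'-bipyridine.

No counter-ion: the bracketed complex is neutral.
Ligand charges: 1×Cl = -1; 2×CN = -2; 1×PPh3 neutral; 1×bipy neutral; sum -3.
Ru + (-3) = 0 ⇒ Ru is +3.

+3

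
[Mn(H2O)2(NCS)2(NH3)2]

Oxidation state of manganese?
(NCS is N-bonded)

+2

No counter-ion: the bracketed complex is neutral.
Ligand charges: 2×NCS = -2; 2×H2O neutral; 2×NH3 neutral; sum -2.
Mn + (-2) = 0 ⇒ Mn is +2.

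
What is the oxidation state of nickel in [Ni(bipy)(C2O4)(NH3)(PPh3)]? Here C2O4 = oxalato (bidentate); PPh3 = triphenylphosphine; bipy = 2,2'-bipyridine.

+2

No counter-ion: the bracketed complex is neutral.
Ligand charges: 1×C2O4 = -2; 1×PPh3 neutral; 1×bipy neutral; 1×NH3 neutral; sum -2.
Ni + (-2) = 0 ⇒ Ni is +2.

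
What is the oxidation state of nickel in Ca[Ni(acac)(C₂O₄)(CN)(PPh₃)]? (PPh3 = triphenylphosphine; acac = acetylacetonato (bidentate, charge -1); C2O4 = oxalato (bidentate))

1 calcium outside the brackets (+2 each) → the complex ion is 2−.
Ligand charges: 1×CN = -1; 1×PPh3 neutral; 1×acac = -1; 1×C2O4 = -2; sum -4.
Ni + (-4) = 2− ⇒ Ni is +2.

+2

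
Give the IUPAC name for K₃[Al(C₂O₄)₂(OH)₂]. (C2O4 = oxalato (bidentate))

potassium dihydroxodioxalatoaluminate(III)

The 3 potassium counter-ions carry a total charge of +3, so each complex ion is 3−.
Ligand charges: 2×hydroxo (-1 each), 2×oxalato (-2 each); total -6. So Al + (-6) = 3−, giving Al = +3.
Ligands are named alphabetically: hydroxo before oxalato.
The complex ion is anionic, so aluminium takes the -ate form aluminate(III).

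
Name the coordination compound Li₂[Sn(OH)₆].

lithium hexahydroxostannate(IV)

The 2 lithium counter-ions carry a total charge of +2, so each complex ion is 2−.
Ligand charges: 6×hydroxo (-1 each); total -6. So Sn + (-6) = 2−, giving Sn = +4.
The complex ion is anionic, so tin takes the -ate form stannate(IV).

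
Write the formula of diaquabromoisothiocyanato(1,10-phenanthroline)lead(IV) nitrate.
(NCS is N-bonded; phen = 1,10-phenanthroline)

[PbBr(H2O)2(NCS)(phen)](NO3)2

Ligands: 1 isothiocyanato (NCS, -1), 2 aqua (H2O, neutral), 1 bromo (Br, -1), 1 1,10-phenanthroline (phen, neutral). Ligand charge sum = -2.
Charge balance with nitrate (-1) requires 1 complex ion per 2 nitrate.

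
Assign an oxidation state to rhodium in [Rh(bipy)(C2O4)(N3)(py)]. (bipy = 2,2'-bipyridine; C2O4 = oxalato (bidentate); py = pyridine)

No counter-ion: the bracketed complex is neutral.
Ligand charges: 1×bipy neutral; 1×C2O4 = -2; 1×N3 = -1; 1×py neutral; sum -3.
Rh + (-3) = 0 ⇒ Rh is +3.

+3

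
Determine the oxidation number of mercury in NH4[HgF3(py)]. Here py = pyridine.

1 ammonium outside the brackets (+1 each) → the complex ion is 1−.
Ligand charges: 1×py neutral; 3×F = -3; sum -3.
Hg + (-3) = 1− ⇒ Hg is +2.

+2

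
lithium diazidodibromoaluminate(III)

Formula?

Ligands: 2 azido (N3, -1), 2 bromo (Br, -1). Ligand charge sum = -4.
Charge balance with lithium (+1) requires 1 complex ion per 1 lithium.

Li[AlBr2(N3)2]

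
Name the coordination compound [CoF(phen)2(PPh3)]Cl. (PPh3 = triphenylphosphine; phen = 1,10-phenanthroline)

fluorobis(1,10-phenanthroline)(triphenylphosphine)cobalt(II) chloride

The 1 chloride counter-ion carries a total charge of -1, so each complex ion is 1+.
Ligand charges: 1×triphenylphosphine (neutral), 1×fluoro (-1 each), 2×1,10-phenanthroline (neutral); total -1. So Co + (-1) = 1+, giving Co = +2.
Ligands are named alphabetically: fluoro before phenanthroline before triphenylphosphine.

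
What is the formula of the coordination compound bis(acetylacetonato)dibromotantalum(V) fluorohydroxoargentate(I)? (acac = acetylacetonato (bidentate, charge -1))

[Ta(acac)2Br2][AgF(OH)]

Cation [Ta…]: ligand charges -4, Ta(V) ⇒ ion charge 1+.
Anion [Ag…]: ligand charges -2, Ag(I) ⇒ ion charge 1−.
One 1+ cation balances one 1− anion.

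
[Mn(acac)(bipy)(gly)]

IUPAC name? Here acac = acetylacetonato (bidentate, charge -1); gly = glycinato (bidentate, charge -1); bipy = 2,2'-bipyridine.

(acetylacetonato)(2,2'-bipyridine)(glycinato)manganese(II)

There is no counter-ion, so the complex is neutral overall.
Ligand charges: 1×acetylacetonato (-1 each), 1×glycinato (-1 each), 1×2,2'-bipyridine (neutral); total -2. So Mn + (-2) = 0, giving Mn = +2.
Ligands are named alphabetically: acetylacetonato before bipyridine before glycinato.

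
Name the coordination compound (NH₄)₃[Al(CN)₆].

ammonium hexacyanoaluminate(III)

The 3 ammonium counter-ions carry a total charge of +3, so each complex ion is 3−.
Ligand charges: 6×cyano (-1 each); total -6. So Al + (-6) = 3−, giving Al = +3.
The complex ion is anionic, so aluminium takes the -ate form aluminate(III).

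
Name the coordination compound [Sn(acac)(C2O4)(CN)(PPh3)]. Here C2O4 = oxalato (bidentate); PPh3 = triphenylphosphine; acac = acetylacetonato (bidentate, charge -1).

There is no counter-ion, so the complex is neutral overall.
Ligand charges: 1×cyano (-1 each), 1×oxalato (-2 each), 1×triphenylphosphine (neutral), 1×acetylacetonato (-1 each); total -4. So Sn + (-4) = 0, giving Sn = +4.
Ligands are named alphabetically: acetylacetonato before cyano before oxalato before triphenylphosphine.

(acetylacetonato)cyanooxalato(triphenylphosphine)tin(IV)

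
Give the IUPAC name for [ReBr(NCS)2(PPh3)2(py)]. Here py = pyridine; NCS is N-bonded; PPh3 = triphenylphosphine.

There is no counter-ion, so the complex is neutral overall.
Ligand charges: 1×pyridine (neutral), 2×isothiocyanato (-1 each), 1×bromo (-1 each), 2×triphenylphosphine (neutral); total -3. So Re + (-3) = 0, giving Re = +3.
Ligands are named alphabetically: bromo before isothiocyanato before pyridine before triphenylphosphine.

bromodiisothiocyanato(pyridine)bis(triphenylphosphine)rhenium(III)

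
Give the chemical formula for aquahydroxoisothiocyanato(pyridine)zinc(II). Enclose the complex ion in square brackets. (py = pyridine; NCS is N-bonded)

[Zn(H2O)(NCS)(OH)(py)]

Ligands: 1 pyridine (py, neutral), 1 hydroxo (OH, -1), 1 isothiocyanato (NCS, -1), 1 aqua (H2O, neutral). Ligand charge sum = -2.
With Zn in oxidation state +2, the complex ion is [Zn...].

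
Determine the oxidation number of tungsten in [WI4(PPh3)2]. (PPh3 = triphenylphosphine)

+4

No counter-ion: the bracketed complex is neutral.
Ligand charges: 4×I = -4; 2×PPh3 neutral; sum -4.
W + (-4) = 0 ⇒ W is +4.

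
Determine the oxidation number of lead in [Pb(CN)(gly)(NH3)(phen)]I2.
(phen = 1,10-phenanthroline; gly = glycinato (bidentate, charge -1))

2 iodide outside the brackets (-1 each) → the complex ion is 2+.
Ligand charges: 1×phen neutral; 1×CN = -1; 1×NH3 neutral; 1×gly = -1; sum -2.
Pb + (-2) = 2+ ⇒ Pb is +4.

+4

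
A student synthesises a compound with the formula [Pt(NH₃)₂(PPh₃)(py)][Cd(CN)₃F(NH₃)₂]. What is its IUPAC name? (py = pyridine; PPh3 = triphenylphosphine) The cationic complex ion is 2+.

Both ions are complex: the cation is named first with the plain metal name, the anion second with the -ate form; each ion's ligands are alphabetised independently.
The complex cation is given as 2+; its ligand charges sum to 0, so Pt = +2.
A 1:1 salt means the anion carries the equal and opposite charge, 2−.
Anion: ligand charges sum to -4; for the ion to be 2−, Cd = +2.

diammine(pyridine)(triphenylphosphine)platinum(II) diamminetricyanofluorocadmate(II)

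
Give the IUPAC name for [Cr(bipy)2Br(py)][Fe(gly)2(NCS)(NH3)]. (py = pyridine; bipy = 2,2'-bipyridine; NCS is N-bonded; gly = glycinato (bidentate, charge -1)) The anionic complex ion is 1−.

bis(2,2'-bipyridine)bromo(pyridine)chromium(II) amminebis(glycinato)isothiocyanatoferrate(II)

The complex anion is given as 1−; its ligand charges sum to -3, so Fe = +2.
A 1:1 salt means the cation carries the equal and opposite charge, 1+.
Cation: ligand charges sum to -1; for the ion to be 1+, Cr = +2.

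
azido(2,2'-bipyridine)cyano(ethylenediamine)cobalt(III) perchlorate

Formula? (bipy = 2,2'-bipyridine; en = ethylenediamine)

[Co(bipy)(CN)(en)(N3)]ClO4

Ligands: 1 cyano (CN, -1), 1 2,2'-bipyridine (bipy, neutral), 1 ethylenediamine (en, neutral), 1 azido (N3, -1). Ligand charge sum = -2.
Charge balance with perchlorate (-1) requires 1 complex ion per 1 perchlorate.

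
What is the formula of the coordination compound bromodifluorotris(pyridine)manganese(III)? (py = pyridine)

Ligands: 3 pyridine (py, neutral), 1 bromo (Br, -1), 2 fluoro (F, -1). Ligand charge sum = -3.
With Mn in oxidation state +3, the complex ion is [Mn...].

[MnBrF2(py)3]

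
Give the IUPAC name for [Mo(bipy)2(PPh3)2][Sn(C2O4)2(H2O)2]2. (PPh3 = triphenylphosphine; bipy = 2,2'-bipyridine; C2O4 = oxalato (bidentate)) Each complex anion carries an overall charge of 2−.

Both ions are complex: the cation is named first with the plain metal name, the anion second with the -ate form; each ion's ligands are alphabetised independently.
The complex anion is given as 2−; its ligand charges sum to -4, so Sn = +2.
With 2 anions per cation, the cation must be 2×2 = 4+.
Cation: ligand charges sum to 0; for the ion to be 4+, Mo = +4.

bis(2,2'-bipyridine)bis(triphenylphosphine)molybdenum(IV) diaquadioxalatostannate(II)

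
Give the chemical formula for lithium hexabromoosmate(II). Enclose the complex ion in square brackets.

Li4[OsBr6]

Ligands: 6 bromo (Br, -1). Ligand charge sum = -6.
With Os in oxidation state +2, the complex ion is [Os...]^4−.
Charge balance with lithium (+1) requires 1 complex ion per 4 lithium.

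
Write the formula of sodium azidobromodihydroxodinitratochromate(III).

Ligands: 2 hydroxo (OH, -1), 1 bromo (Br, -1), 1 azido (N3, -1), 2 nitrato (NO3, -1). Ligand charge sum = -6.
With Cr in oxidation state +3, the complex ion is [Cr...]^3−.
Charge balance with sodium (+1) requires 1 complex ion per 3 sodium.

Na3[CrBr(N3)(NO3)2(OH)2]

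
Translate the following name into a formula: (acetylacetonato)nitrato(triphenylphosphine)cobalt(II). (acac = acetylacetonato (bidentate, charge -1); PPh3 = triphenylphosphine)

[Co(acac)(NO3)(PPh3)]

Ligands: 1 acetylacetonato (acac, -1), 1 triphenylphosphine (PPh3, neutral), 1 nitrato (NO3, -1). Ligand charge sum = -2.
With Co in oxidation state +2, the complex ion is [Co...].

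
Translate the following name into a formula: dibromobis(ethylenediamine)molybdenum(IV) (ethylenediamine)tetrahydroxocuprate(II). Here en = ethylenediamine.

[MoBr2(en)2][Cu(en)(OH)4]

Cation [Mo…]: ligand charges -2, Mo(IV) ⇒ ion charge 2+.
Anion [Cu…]: ligand charges -4, Cu(II) ⇒ ion charge 2−.
One 2+ cation balances one 2− anion.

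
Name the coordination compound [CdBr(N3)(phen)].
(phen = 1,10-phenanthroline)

There is no counter-ion, so the complex is neutral overall.
Ligand charges: 1×1,10-phenanthroline (neutral), 1×bromo (-1 each), 1×azido (-1 each); total -2. So Cd + (-2) = 0, giving Cd = +2.
Ligands are named alphabetically: azido before bromo before phenanthroline.

azidobromo(1,10-phenanthroline)cadmium(II)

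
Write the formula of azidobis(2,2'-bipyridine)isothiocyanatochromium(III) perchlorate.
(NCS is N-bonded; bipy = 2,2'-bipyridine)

[Cr(bipy)2(N3)(NCS)]ClO4

Ligands: 1 isothiocyanato (NCS, -1), 2 2,2'-bipyridine (bipy, neutral), 1 azido (N3, -1). Ligand charge sum = -2.
With Cr in oxidation state +3, the complex ion is [Cr...]^1+.
Charge balance with perchlorate (-1) requires 1 complex ion per 1 perchlorate.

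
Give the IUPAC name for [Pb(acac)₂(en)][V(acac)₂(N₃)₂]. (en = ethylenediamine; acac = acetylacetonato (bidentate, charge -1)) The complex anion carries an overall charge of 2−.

bis(acetylacetonato)(ethylenediamine)lead(IV) bis(acetylacetonato)diazidovanadate(II)

The complex anion is given as 2−; its ligand charges sum to -4, so V = +2.
A 1:1 salt means the cation carries the equal and opposite charge, 2+.
Cation: ligand charges sum to -2; for the ion to be 2+, Pb = +4.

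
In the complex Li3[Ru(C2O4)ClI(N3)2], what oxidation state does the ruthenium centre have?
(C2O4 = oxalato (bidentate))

3 lithium outside the brackets (+1 each) → the complex ion is 3−.
Ligand charges: 2×N3 = -2; 1×Cl = -1; 1×I = -1; 1×C2O4 = -2; sum -6.
Ru + (-6) = 3− ⇒ Ru is +3.

+3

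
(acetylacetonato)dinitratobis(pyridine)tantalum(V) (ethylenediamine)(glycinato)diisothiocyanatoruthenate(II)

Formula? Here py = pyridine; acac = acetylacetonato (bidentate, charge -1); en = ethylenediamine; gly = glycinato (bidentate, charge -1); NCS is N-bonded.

[Ta(acac)(NO3)2(py)2][Ru(en)(gly)(NCS)2]2

Cation [Ta…]: ligand charges -3, Ta(V) ⇒ ion charge 2+.
Anion [Ru…]: ligand charges -3, Ru(II) ⇒ ion charge 1−.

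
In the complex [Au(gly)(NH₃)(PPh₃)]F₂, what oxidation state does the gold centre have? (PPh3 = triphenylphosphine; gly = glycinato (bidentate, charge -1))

+3

2 fluoride outside the brackets (-1 each) → the complex ion is 2+.
Ligand charges: 1×NH3 neutral; 1×PPh3 neutral; 1×gly = -1; sum -1.
Au + (-1) = 2+ ⇒ Au is +3.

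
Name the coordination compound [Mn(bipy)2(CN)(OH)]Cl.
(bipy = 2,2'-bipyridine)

bis(2,2'-bipyridine)cyanohydroxomanganese(III) chloride

The 1 chloride counter-ion carries a total charge of -1, so each complex ion is 1+.
Ligand charges: 1×cyano (-1 each), 1×hydroxo (-1 each), 2×2,2'-bipyridine (neutral); total -2. So Mn + (-2) = 1+, giving Mn = +3.
Ligands are named alphabetically: bipyridine before cyano before hydroxo.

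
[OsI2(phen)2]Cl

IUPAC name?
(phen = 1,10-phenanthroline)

The 1 chloride counter-ion carries a total charge of -1, so each complex ion is 1+.
Ligand charges: 2×1,10-phenanthroline (neutral), 2×iodo (-1 each); total -2. So Os + (-2) = 1+, giving Os = +3.
Ligands are named alphabetically: iodo before phenanthroline.

diiodobis(1,10-phenanthroline)osmium(III) chloride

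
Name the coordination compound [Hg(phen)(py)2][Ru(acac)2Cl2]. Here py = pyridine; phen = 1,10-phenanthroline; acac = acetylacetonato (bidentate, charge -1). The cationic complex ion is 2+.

Both ions are complex: the cation is named first with the plain metal name, the anion second with the -ate form; each ion's ligands are alphabetised independently.
The complex cation is given as 2+; its ligand charges sum to 0, so Hg = +2.
A 1:1 salt means the anion carries the equal and opposite charge, 2−.
Anion: ligand charges sum to -4; for the ion to be 2−, Ru = +2.

(1,10-phenanthroline)bis(pyridine)mercury(II) bis(acetylacetonato)dichlororuthenate(II)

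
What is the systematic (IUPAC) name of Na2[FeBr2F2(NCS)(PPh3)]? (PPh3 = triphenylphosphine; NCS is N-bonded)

sodium dibromodifluoroisothiocyanato(triphenylphosphine)ferrate(III)

The 2 sodium counter-ions carry a total charge of +2, so each complex ion is 2−.
Ligand charges: 2×fluoro (-1 each), 1×triphenylphosphine (neutral), 2×bromo (-1 each), 1×isothiocyanato (-1 each); total -5. So Fe + (-5) = 2−, giving Fe = +3.
Ligands are named alphabetically: bromo before fluoro before isothiocyanato before triphenylphosphine.
The complex ion is anionic, so iron takes the -ate form ferrate(III).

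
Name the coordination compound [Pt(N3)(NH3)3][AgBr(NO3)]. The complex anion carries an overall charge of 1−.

triammineazidoplatinum(II) bromonitratoargentate(I)

Both ions are complex: the cation is named first with the plain metal name, the anion second with the -ate form; each ion's ligands are alphabetised independently.
The complex anion is given as 1−; its ligand charges sum to -2, so Ag = +1.
A 1:1 salt means the cation carries the equal and opposite charge, 1+.
Cation: ligand charges sum to -1; for the ion to be 1+, Pt = +2.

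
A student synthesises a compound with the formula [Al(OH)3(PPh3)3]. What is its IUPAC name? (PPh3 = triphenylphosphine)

trihydroxotris(triphenylphosphine)aluminium(III)

There is no counter-ion, so the complex is neutral overall.
Ligand charges: 3×hydroxo (-1 each), 3×triphenylphosphine (neutral); total -3. So Al + (-3) = 0, giving Al = +3.
Ligands are named alphabetically: hydroxo before triphenylphosphine.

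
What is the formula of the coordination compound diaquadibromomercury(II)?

Ligands: 2 aqua (H2O, neutral), 2 bromo (Br, -1). Ligand charge sum = -2.
With Hg in oxidation state +2, the complex ion is [Hg...].

[HgBr2(H2O)2]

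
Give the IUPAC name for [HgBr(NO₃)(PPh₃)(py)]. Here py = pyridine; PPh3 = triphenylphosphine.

bromonitrato(pyridine)(triphenylphosphine)mercury(II)

There is no counter-ion, so the complex is neutral overall.
Ligand charges: 1×pyridine (neutral), 1×bromo (-1 each), 1×nitrato (-1 each), 1×triphenylphosphine (neutral); total -2. So Hg + (-2) = 0, giving Hg = +2.
Ligands are named alphabetically: bromo before nitrato before pyridine before triphenylphosphine.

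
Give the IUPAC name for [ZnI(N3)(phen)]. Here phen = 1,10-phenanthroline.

azidoiodo(1,10-phenanthroline)zinc(II)

There is no counter-ion, so the complex is neutral overall.
Ligand charges: 1×1,10-phenanthroline (neutral), 1×azido (-1 each), 1×iodo (-1 each); total -2. So Zn + (-2) = 0, giving Zn = +2.
Ligands are named alphabetically: azido before iodo before phenanthroline.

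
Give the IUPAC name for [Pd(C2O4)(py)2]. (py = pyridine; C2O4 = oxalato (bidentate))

oxalatobis(pyridine)palladium(II)

There is no counter-ion, so the complex is neutral overall.
Ligand charges: 2×pyridine (neutral), 1×oxalato (-2 each); total -2. So Pd + (-2) = 0, giving Pd = +2.
Ligands are named alphabetically: oxalato before pyridine.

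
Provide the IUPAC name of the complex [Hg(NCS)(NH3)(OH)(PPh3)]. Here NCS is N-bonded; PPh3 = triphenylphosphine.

amminehydroxoisothiocyanato(triphenylphosphine)mercury(II)

There is no counter-ion, so the complex is neutral overall.
Ligand charges: 1×ammine (neutral), 1×hydroxo (-1 each), 1×isothiocyanato (-1 each), 1×triphenylphosphine (neutral); total -2. So Hg + (-2) = 0, giving Hg = +2.
Ligands are named alphabetically: ammine before hydroxo before isothiocyanato before triphenylphosphine.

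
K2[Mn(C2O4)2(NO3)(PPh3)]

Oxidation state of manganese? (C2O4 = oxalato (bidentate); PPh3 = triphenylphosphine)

2 potassium outside the brackets (+1 each) → the complex ion is 2−.
Ligand charges: 2×C2O4 = -4; 1×PPh3 neutral; 1×NO3 = -1; sum -5.
Mn + (-5) = 2− ⇒ Mn is +3.

+3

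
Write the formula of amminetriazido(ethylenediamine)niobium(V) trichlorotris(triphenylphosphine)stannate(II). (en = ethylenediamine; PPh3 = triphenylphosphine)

Cation [Nb…]: ligand charges -3, Nb(V) ⇒ ion charge 2+.
Anion [Sn…]: ligand charges -3, Sn(II) ⇒ ion charge 1−.
One 2+ cation requires 2 of the 1− anion.

[Nb(en)(N3)3(NH3)][SnCl3(PPh3)3]2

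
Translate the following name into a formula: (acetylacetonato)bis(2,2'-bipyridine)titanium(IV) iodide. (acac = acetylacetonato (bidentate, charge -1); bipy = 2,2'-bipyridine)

Ligands: 1 acetylacetonato (acac, -1), 2 2,2'-bipyridine (bipy, neutral). Ligand charge sum = -1.
With Ti in oxidation state +4, the complex ion is [Ti...]^3+.
Charge balance with iodide (-1) requires 1 complex ion per 3 iodide.

[Ti(acac)(bipy)2]I3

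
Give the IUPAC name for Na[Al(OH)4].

sodium tetrahydroxoaluminate(III)

The 1 sodium counter-ion carries a total charge of +1, so each complex ion is 1−.
Ligand charges: 4×hydroxo (-1 each); total -4. So Al + (-4) = 1−, giving Al = +3.
The complex ion is anionic, so aluminium takes the -ate form aluminate(III).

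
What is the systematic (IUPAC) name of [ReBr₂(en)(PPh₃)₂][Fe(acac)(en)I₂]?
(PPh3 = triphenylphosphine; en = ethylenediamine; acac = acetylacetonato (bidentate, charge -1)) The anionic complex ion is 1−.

dibromo(ethylenediamine)bis(triphenylphosphine)rhenium(III) (acetylacetonato)(ethylenediamine)diiodoferrate(II)

The complex anion is given as 1−; its ligand charges sum to -3, so Fe = +2.
A 1:1 salt means the cation carries the equal and opposite charge, 1+.
Cation: ligand charges sum to -2; for the ion to be 1+, Re = +3.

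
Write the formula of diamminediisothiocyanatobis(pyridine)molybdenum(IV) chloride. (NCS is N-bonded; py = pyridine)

[Mo(NCS)2(NH3)2(py)2]Cl2

Ligands: 2 ammine (NH3, neutral), 2 isothiocyanato (NCS, -1), 2 pyridine (py, neutral). Ligand charge sum = -2.
With Mo in oxidation state +4, the complex ion is [Mo...]^2+.
Charge balance with chloride (-1) requires 1 complex ion per 2 chloride.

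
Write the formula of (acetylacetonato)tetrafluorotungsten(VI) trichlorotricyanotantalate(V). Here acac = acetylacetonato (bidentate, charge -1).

[W(acac)F4][TaCl3(CN)3]

Cation [W…]: ligand charges -5, W(VI) ⇒ ion charge 1+.
Anion [Ta…]: ligand charges -6, Ta(V) ⇒ ion charge 1−.
One 1+ cation balances one 1− anion.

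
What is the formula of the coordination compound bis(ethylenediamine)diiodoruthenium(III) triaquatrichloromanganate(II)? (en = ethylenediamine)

Cation [Ru…]: ligand charges -2, Ru(III) ⇒ ion charge 1+.
Anion [Mn…]: ligand charges -3, Mn(II) ⇒ ion charge 1−.
One 1+ cation balances one 1− anion.

[Ru(en)2I2][MnCl3(H2O)3]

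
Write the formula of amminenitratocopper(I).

Ligands: 1 nitrato (NO3, -1), 1 ammine (NH3, neutral). Ligand charge sum = -1.
With Cu in oxidation state +1, the complex ion is [Cu...].

[Cu(NH3)(NO3)]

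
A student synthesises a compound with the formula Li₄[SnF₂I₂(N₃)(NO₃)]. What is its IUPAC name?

lithium azidodifluorodiiodonitratostannate(II)

The 4 lithium counter-ions carry a total charge of +4, so each complex ion is 4−.
Ligand charges: 1×azido (-1 each), 2×iodo (-1 each), 2×fluoro (-1 each), 1×nitrato (-1 each); total -6. So Sn + (-6) = 4−, giving Sn = +2.
The complex ion is anionic, so tin takes the -ate form stannate(II).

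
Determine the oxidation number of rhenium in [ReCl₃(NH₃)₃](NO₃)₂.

+5

2 nitrate outside the brackets (-1 each) → the complex ion is 2+.
Ligand charges: 3×Cl = -3; 3×NH3 neutral; sum -3.
Re + (-3) = 2+ ⇒ Re is +5.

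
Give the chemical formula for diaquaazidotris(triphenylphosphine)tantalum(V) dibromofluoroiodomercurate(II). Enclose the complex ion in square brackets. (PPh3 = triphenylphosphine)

[Ta(H2O)2(N3)(PPh3)3][HgBr2FI]2

Cation [Ta…]: ligand charges -1, Ta(V) ⇒ ion charge 4+.
Anion [Hg…]: ligand charges -4, Hg(II) ⇒ ion charge 2−.
One 4+ cation requires 2 of the 2− anion.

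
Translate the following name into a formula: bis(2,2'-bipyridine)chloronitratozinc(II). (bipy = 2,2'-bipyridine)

[Zn(bipy)2Cl(NO3)]

Ligands: 2 2,2'-bipyridine (bipy, neutral), 1 chloro (Cl, -1), 1 nitrato (NO3, -1). Ligand charge sum = -2.
With Zn in oxidation state +2, the complex ion is [Zn...].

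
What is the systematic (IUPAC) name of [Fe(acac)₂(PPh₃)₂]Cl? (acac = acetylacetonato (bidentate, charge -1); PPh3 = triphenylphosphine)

bis(acetylacetonato)bis(triphenylphosphine)iron(III) chloride

The 1 chloride counter-ion carries a total charge of -1, so each complex ion is 1+.
Ligand charges: 2×acetylacetonato (-1 each), 2×triphenylphosphine (neutral); total -2. So Fe + (-2) = 1+, giving Fe = +3.
Ligands are named alphabetically: acetylacetonato before triphenylphosphine.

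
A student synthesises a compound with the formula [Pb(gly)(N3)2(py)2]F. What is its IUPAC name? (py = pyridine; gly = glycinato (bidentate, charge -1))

The 1 fluoride counter-ion carries a total charge of -1, so each complex ion is 1+.
Ligand charges: 2×azido (-1 each), 2×pyridine (neutral), 1×glycinato (-1 each); total -3. So Pb + (-3) = 1+, giving Pb = +4.
Ligands are named alphabetically: azido before glycinato before pyridine.

diazido(glycinato)bis(pyridine)lead(IV) fluoride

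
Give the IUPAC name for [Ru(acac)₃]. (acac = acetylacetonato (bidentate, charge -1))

There is no counter-ion, so the complex is neutral overall.
Ligand charges: 3×acetylacetonato (-1 each); total -3. So Ru + (-3) = 0, giving Ru = +3.

tris(acetylacetonato)ruthenium(III)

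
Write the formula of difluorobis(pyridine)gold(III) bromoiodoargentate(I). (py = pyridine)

[AuF2(py)2][AgBrI]

Cation [Au…]: ligand charges -2, Au(III) ⇒ ion charge 1+.
Anion [Ag…]: ligand charges -2, Ag(I) ⇒ ion charge 1−.
One 1+ cation balances one 1− anion.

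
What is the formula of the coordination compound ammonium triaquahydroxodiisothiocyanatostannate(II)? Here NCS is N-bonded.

Ligands: 1 hydroxo (OH, -1), 2 isothiocyanato (NCS, -1), 3 aqua (H2O, neutral). Ligand charge sum = -3.
Charge balance with ammonium (+1) requires 1 complex ion per 1 ammonium.

NH4[Sn(H2O)3(NCS)2(OH)]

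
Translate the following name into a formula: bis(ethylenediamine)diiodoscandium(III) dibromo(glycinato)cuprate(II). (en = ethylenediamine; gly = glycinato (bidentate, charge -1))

Cation [Sc…]: ligand charges -2, Sc(III) ⇒ ion charge 1+.
Anion [Cu…]: ligand charges -3, Cu(II) ⇒ ion charge 1−.
One 1+ cation balances one 1− anion.

[Sc(en)2I2][CuBr2(gly)]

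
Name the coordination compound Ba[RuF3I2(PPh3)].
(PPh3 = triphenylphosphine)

barium trifluorodiiodo(triphenylphosphine)ruthenate(III)

The 1 barium counter-ion carries a total charge of +2, so each complex ion is 2−.
Ligand charges: 1×triphenylphosphine (neutral), 3×fluoro (-1 each), 2×iodo (-1 each); total -5. So Ru + (-5) = 2−, giving Ru = +3.
The complex ion is anionic, so ruthenium takes the -ate form ruthenate(III).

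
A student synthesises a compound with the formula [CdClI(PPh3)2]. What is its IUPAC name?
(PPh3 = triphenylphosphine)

There is no counter-ion, so the complex is neutral overall.
Ligand charges: 1×chloro (-1 each), 1×iodo (-1 each), 2×triphenylphosphine (neutral); total -2. So Cd + (-2) = 0, giving Cd = +2.
Ligands are named alphabetically: chloro before iodo before triphenylphosphine.

chloroiodobis(triphenylphosphine)cadmium(II)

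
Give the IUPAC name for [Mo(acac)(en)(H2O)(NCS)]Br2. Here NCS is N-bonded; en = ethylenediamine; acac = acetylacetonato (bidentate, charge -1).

The 2 bromide counter-ions carry a total charge of -2, so each complex ion is 2+.
Ligand charges: 1×isothiocyanato (-1 each), 1×aqua (neutral), 1×ethylenediamine (neutral), 1×acetylacetonato (-1 each); total -2. So Mo + (-2) = 2+, giving Mo = +4.
Ligands are named alphabetically: acetylacetonato before aqua before ethylenediamine before isothiocyanato.

(acetylacetonato)aqua(ethylenediamine)isothiocyanatomolybdenum(IV) bromide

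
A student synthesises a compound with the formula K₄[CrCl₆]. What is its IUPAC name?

potassium hexachlorochromate(II)

The 4 potassium counter-ions carry a total charge of +4, so each complex ion is 4−.
Ligand charges: 6×chloro (-1 each); total -6. So Cr + (-6) = 4−, giving Cr = +2.
The complex ion is anionic, so chromium takes the -ate form chromate(II).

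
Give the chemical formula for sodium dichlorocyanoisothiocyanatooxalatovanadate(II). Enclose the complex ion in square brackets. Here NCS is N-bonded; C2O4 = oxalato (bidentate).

Na4[V(C2O4)Cl2(CN)(NCS)]

Ligands: 1 isothiocyanato (NCS, -1), 2 chloro (Cl, -1), 1 cyano (CN, -1), 1 oxalato (C2O4, -2). Ligand charge sum = -6.
With V in oxidation state +2, the complex ion is [V...]^4−.
Charge balance with sodium (+1) requires 1 complex ion per 4 sodium.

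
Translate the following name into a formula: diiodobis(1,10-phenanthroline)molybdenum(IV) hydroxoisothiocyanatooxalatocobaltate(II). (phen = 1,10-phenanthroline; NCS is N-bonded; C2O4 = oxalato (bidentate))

Cation [Mo…]: ligand charges -2, Mo(IV) ⇒ ion charge 2+.
Anion [Co…]: ligand charges -4, Co(II) ⇒ ion charge 2−.
One 2+ cation balances one 2− anion.

[MoI2(phen)2][Co(C2O4)(NCS)(OH)]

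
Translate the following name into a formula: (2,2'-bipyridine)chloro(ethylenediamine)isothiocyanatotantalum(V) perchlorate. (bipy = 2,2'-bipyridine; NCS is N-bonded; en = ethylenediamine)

[Ta(bipy)Cl(en)(NCS)](ClO4)3

Ligands: 1 2,2'-bipyridine (bipy, neutral), 1 isothiocyanato (NCS, -1), 1 ethylenediamine (en, neutral), 1 chloro (Cl, -1). Ligand charge sum = -2.
With Ta in oxidation state +5, the complex ion is [Ta...]^3+.
Charge balance with perchlorate (-1) requires 1 complex ion per 3 perchlorate.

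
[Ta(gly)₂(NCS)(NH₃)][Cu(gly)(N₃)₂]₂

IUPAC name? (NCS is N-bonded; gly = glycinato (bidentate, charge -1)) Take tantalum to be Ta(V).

amminebis(glycinato)isothiocyanatotantalum(V) diazido(glycinato)cuprate(II)

Both ions are complex: the cation is named first with the plain metal name, the anion second with the -ate form; each ion's ligands are alphabetised independently.
Ta is given as +5; the cation's ligand charges sum to -3, so the complex cation is 2+.
With 2 anions per cation, each anion must be 2/2 = 1−.
Anion: ligand charges sum to -3; for the ion to be 1−, Cu = +2.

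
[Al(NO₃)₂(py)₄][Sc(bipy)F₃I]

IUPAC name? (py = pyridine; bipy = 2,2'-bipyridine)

Both ions are complex: the cation is named first with the plain metal name, the anion second with the -ate form; each ion's ligands are alphabetised independently.
Aluminium is always +3 in its complexes; the cation's ligand charges sum to -2, so the complex cation is 1+.
A 1:1 salt means the anion carries the equal and opposite charge, 1−.
Anion: ligand charges sum to -4; for the ion to be 1−, Sc = +3.

dinitratotetrakis(pyridine)aluminium(III) (2,2'-bipyridine)trifluoroiodoscandate(III)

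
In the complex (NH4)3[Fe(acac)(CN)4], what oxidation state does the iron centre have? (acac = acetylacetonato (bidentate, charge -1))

3 ammonium outside the brackets (+1 each) → the complex ion is 3−.
Ligand charges: 1×acac = -1; 4×CN = -4; sum -5.
Fe + (-5) = 3− ⇒ Fe is +2.

+2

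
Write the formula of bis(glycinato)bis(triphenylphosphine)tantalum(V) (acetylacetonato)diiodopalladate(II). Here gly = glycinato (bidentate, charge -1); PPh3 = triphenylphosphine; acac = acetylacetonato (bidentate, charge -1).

[Ta(gly)2(PPh3)2][Pd(acac)I2]3

Cation [Ta…]: ligand charges -2, Ta(V) ⇒ ion charge 3+.
Anion [Pd…]: ligand charges -3, Pd(II) ⇒ ion charge 1−.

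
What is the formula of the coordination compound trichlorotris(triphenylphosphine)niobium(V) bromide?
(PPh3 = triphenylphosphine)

[NbCl3(PPh3)3]Br2

Ligands: 3 triphenylphosphine (PPh3, neutral), 3 chloro (Cl, -1). Ligand charge sum = -3.
Charge balance with bromide (-1) requires 1 complex ion per 2 bromide.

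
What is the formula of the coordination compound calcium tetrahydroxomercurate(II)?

Ligands: 4 hydroxo (OH, -1). Ligand charge sum = -4.
With Hg in oxidation state +2, the complex ion is [Hg...]^2−.
Charge balance with calcium (+2) requires 1 complex ion per 1 calcium.

Ca[Hg(OH)4]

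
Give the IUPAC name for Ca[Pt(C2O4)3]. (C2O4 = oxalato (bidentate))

calcium trioxalatoplatinate(IV)

The 1 calcium counter-ion carries a total charge of +2, so each complex ion is 2−.
Ligand charges: 3×oxalato (-2 each); total -6. So Pt + (-6) = 2−, giving Pt = +4.
The complex ion is anionic, so platinum takes the -ate form platinate(IV).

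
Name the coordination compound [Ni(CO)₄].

tetracarbonylnickel(0)

There is no counter-ion, so the complex is neutral overall.
Ligand charges: 4×carbonyl (neutral); total 0. So Ni + (0) = 0, giving Ni = 0.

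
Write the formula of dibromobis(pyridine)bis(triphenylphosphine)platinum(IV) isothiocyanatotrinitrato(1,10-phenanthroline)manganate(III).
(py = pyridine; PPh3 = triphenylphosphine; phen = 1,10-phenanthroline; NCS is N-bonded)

Cation [Pt…]: ligand charges -2, Pt(IV) ⇒ ion charge 2+.
Anion [Mn…]: ligand charges -4, Mn(III) ⇒ ion charge 1−.
One 2+ cation requires 2 of the 1− anion.

[PtBr2(PPh3)2(py)2][Mn(NCS)(NO3)3(phen)]2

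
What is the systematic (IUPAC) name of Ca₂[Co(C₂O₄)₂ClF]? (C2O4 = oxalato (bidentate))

The 2 calcium counter-ions carry a total charge of +4, so each complex ion is 4−.
Ligand charges: 2×oxalato (-2 each), 1×fluoro (-1 each), 1×chloro (-1 each); total -6. So Co + (-6) = 4−, giving Co = +2.
The complex ion is anionic, so cobalt takes the -ate form cobaltate(II).

calcium chlorofluorodioxalatocobaltate(II)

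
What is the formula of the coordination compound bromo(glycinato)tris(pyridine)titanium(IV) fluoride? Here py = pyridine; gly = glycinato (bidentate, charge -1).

Ligands: 3 pyridine (py, neutral), 1 glycinato (gly, -1), 1 bromo (Br, -1). Ligand charge sum = -2.
With Ti in oxidation state +4, the complex ion is [Ti...]^2+.
Charge balance with fluoride (-1) requires 1 complex ion per 2 fluoride.

[TiBr(gly)(py)3]F2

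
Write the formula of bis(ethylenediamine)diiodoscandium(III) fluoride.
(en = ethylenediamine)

[Sc(en)2I2]F

Ligands: 2 ethylenediamine (en, neutral), 2 iodo (I, -1). Ligand charge sum = -2.
With Sc in oxidation state +3, the complex ion is [Sc...]^1+.
Charge balance with fluoride (-1) requires 1 complex ion per 1 fluoride.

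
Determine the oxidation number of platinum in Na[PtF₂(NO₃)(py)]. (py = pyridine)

+2

1 sodium outside the brackets (+1 each) → the complex ion is 1−.
Ligand charges: 1×NO3 = -1; 2×F = -2; 1×py neutral; sum -3.
Pt + (-3) = 1− ⇒ Pt is +2.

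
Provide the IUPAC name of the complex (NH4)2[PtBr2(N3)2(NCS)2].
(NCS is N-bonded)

The 2 ammonium counter-ions carry a total charge of +2, so each complex ion is 2−.
Ligand charges: 2×bromo (-1 each), 2×isothiocyanato (-1 each), 2×azido (-1 each); total -6. So Pt + (-6) = 2−, giving Pt = +4.
Ligands are named alphabetically: azido before bromo before isothiocyanato.
The complex ion is anionic, so platinum takes the -ate form platinate(IV).

ammonium diazidodibromodiisothiocyanatoplatinate(IV)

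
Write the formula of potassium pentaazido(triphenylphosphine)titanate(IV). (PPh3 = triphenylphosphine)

K[Ti(N3)5(PPh3)]

Ligands: 1 triphenylphosphine (PPh3, neutral), 5 azido (N3, -1). Ligand charge sum = -5.
With Ti in oxidation state +4, the complex ion is [Ti...]^1−.
Charge balance with potassium (+1) requires 1 complex ion per 1 potassium.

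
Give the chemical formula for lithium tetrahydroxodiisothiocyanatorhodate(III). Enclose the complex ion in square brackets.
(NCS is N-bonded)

Ligands: 4 hydroxo (OH, -1), 2 isothiocyanato (NCS, -1). Ligand charge sum = -6.
With Rh in oxidation state +3, the complex ion is [Rh...]^3−.
Charge balance with lithium (+1) requires 1 complex ion per 3 lithium.

Li3[Rh(NCS)2(OH)4]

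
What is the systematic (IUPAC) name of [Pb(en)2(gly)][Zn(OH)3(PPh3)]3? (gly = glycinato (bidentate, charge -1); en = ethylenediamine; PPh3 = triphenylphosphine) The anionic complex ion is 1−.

Both ions are complex: the cation is named first with the plain metal name, the anion second with the -ate form; each ion's ligands are alphabetised independently.
The complex anion is given as 1−; its ligand charges sum to -3, so Zn = +2.
With 3 anions per cation, the cation must be 3×1 = 3+.
Cation: ligand charges sum to -1; for the ion to be 3+, Pb = +4.

bis(ethylenediamine)(glycinato)lead(IV) trihydroxo(triphenylphosphine)zincate(II)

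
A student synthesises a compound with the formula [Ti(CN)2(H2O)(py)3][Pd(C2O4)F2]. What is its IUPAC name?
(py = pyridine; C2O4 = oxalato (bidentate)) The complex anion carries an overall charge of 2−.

aquadicyanotris(pyridine)titanium(IV) difluorooxalatopalladate(II)

The complex anion is given as 2−; its ligand charges sum to -4, so Pd = +2.
A 1:1 salt means the cation carries the equal and opposite charge, 2+.
Cation: ligand charges sum to -2; for the ion to be 2+, Ti = +4.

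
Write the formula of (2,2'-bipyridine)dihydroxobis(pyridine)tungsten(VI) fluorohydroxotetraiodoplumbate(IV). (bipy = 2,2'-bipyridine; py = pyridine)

Cation [W…]: ligand charges -2, W(VI) ⇒ ion charge 4+.
Anion [Pb…]: ligand charges -6, Pb(IV) ⇒ ion charge 2−.

[W(bipy)(OH)2(py)2][PbFI4(OH)]2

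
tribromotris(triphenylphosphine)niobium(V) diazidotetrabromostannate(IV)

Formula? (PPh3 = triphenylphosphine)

[NbBr3(PPh3)3][SnBr4(N3)2]

Cation [Nb…]: ligand charges -3, Nb(V) ⇒ ion charge 2+.
Anion [Sn…]: ligand charges -6, Sn(IV) ⇒ ion charge 2−.
One 2+ cation balances one 2− anion.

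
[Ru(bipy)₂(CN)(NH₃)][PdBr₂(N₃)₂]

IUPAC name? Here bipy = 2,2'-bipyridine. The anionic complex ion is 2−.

amminebis(2,2'-bipyridine)cyanoruthenium(III) diazidodibromopalladate(II)

The complex anion is given as 2−; its ligand charges sum to -4, so Pd = +2.
A 1:1 salt means the cation carries the equal and opposite charge, 2+.
Cation: ligand charges sum to -1; for the ion to be 2+, Ru = +3.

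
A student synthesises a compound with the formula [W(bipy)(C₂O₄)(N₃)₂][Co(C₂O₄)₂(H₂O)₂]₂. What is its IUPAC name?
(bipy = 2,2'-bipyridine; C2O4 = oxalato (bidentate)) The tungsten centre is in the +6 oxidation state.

diazido(2,2'-bipyridine)oxalatotungsten(VI) diaquadioxalatocobaltate(III)

Both ions are complex: the cation is named first with the plain metal name, the anion second with the -ate form; each ion's ligands are alphabetised independently.
W is given as +6; the cation's ligand charges sum to -4, so the complex cation is 2+.
With 2 anions per cation, each anion must be 2/2 = 1−.
Anion: ligand charges sum to -4; for the ion to be 1−, Co = +3.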